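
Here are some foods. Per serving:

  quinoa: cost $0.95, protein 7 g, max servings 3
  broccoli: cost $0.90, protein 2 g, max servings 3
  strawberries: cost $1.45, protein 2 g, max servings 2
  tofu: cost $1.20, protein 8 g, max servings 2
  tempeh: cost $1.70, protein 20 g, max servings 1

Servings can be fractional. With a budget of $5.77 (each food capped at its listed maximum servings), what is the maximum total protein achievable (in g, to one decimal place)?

49.1 g

Protein per dollar: tempeh 11.76, quinoa 7.368, tofu 6.667, broccoli 2.222, strawberries 1.379.
Take 1 serving of tempeh: spends $1.70, +20.0 g protein (running total 20.0 g).
Take 3 servings of quinoa: spends $2.85, +21.0 g protein (running total 41.0 g).
Take 1.017 servings of tofu: spends $1.22, +8.1 g protein (running total 49.1 g).
Greedy by best ratio exhausts the cost allowance optimally: 49.1 g.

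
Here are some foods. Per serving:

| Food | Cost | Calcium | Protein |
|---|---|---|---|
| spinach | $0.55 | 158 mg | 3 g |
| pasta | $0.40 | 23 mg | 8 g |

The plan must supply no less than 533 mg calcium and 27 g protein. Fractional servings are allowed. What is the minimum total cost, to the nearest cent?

Check every corner: each single food scaled to meet both minima, and each pair solved so both constraints bind.
spinach only: max(533/158, 27/3) = 9 servings → $4.95.
pasta only: max(533/23, 27/8) = 23.17 servings → $9.27.
spinach + pasta with both tight: 3.049 servings and 2.232 servings → $2.57.
Cheapest feasible corner: $2.57.

$2.57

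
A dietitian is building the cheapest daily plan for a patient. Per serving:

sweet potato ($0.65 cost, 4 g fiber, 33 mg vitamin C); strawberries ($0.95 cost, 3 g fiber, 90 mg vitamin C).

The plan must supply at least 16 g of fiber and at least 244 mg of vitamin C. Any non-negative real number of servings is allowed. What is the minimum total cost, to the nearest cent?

For a min-cost LP with two ≥-constraints, a basic feasible solution has at most two positive variables.
sweet potato only: max(16/4, 244/33) = 7.394 servings → $4.81.
strawberries only: max(16/3, 244/90) = 5.333 servings → $5.07.
sweet potato + strawberries with both tight: 2.713 servings and 1.716 servings → $3.39.
So the least-cost plan costs $3.39.

$3.39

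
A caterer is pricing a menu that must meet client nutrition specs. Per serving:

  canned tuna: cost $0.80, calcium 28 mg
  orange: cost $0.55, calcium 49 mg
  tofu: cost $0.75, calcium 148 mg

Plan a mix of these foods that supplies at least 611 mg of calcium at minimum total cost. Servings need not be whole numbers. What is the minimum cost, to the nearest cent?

$3.10

Cost per mg of calcium: tofu $0.0051, orange $0.0112, canned tuna $0.0286.
With no serving limits, use only tofu: 611 mg / 148 mg = 4.128 servings × $0.75 = $3.10.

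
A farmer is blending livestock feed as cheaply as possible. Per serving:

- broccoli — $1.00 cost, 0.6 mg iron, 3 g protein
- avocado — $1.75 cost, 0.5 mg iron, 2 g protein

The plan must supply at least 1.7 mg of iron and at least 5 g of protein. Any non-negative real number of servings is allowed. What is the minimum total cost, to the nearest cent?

$2.83

Check every corner: each single food scaled to meet both minima, and each pair solved so both constraints bind.
broccoli only: max(1.7/0.6, 5/3) = 2.833 servings → $2.83.
avocado only: max(1.7/0.5, 5/2) = 3.4 servings → $5.95.
broccoli + avocado: the both-tight solution has a negative serving — not a feasible corner.
The minimum over all feasible corners is $2.83.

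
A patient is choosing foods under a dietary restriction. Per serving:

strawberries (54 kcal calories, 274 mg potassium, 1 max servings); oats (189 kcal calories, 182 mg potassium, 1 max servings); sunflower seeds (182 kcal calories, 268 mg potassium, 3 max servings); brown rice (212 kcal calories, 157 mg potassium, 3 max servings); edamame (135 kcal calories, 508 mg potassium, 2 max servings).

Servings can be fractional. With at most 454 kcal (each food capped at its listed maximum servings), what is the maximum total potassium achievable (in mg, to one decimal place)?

1481.4 mg

Potassium per kcal: strawberries 5.074, edamame 3.763, sunflower seeds 1.473, oats 0.963, brown rice 0.7406.
Take 1 serving of strawberries: uses 54 kcal, +274.0 mg potassium (running total 274.0 mg).
Take 2 servings of edamame: uses 270 kcal, +1016.0 mg potassium (running total 1290.0 mg).
Take 0.7143 servings of sunflower seeds: uses 130 kcal, +191.4 mg potassium (running total 1481.4 mg).
Greedy by best ratio exhausts the calories allowance optimally: 1481.4 mg.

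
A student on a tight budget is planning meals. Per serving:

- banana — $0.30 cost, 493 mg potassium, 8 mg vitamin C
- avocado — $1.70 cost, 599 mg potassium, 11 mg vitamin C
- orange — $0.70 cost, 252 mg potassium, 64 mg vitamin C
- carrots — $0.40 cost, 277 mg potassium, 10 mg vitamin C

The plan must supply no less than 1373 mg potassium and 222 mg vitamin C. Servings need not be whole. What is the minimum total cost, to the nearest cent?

$2.66

This is a tiny linear program; its minimum lies at a vertex of the feasible set. List the vertices and price them.
banana only: max(1373/493, 222/8) = 27.75 servings → $8.32.
avocado only: max(1373/599, 222/11) = 20.18 servings → $34.31.
orange only: max(1373/252, 222/64) = 5.448 servings → $3.81.
carrots only: max(1373/277, 222/10) = 22.2 servings → $8.88.
banana + avocado: intersection lies outside the first quadrant.
banana + orange with both tight: 1.081 servings and 3.334 servings → $2.66.
banana + carrots with both targets exact would need a negative amount; discard.
avocado + orange with both tight: 0.8978 servings and 3.314 servings → $3.85.
avocado + carrots: intersection lies outside the first quadrant.
orange + carrots with both tight: 3.141 servings and 2.099 servings → $3.04.
The minimum over all feasible corners is $2.66.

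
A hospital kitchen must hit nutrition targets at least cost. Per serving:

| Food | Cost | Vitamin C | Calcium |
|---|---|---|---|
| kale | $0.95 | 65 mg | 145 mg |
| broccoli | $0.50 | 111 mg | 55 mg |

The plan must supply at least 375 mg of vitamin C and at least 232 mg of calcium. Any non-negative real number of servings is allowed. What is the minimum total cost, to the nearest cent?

$1.96

An LP optimum is at a vertex; with two nutrient constraints at most two foods are used. Check each candidate.
kale only: max(375/65, 232/145) = 5.769 servings → $5.48.
broccoli only: max(375/111, 232/55) = 4.218 servings → $2.11.
kale + broccoli with both tight: 0.4095 servings and 3.139 servings → $1.96.
The minimum over all feasible corners is $1.96.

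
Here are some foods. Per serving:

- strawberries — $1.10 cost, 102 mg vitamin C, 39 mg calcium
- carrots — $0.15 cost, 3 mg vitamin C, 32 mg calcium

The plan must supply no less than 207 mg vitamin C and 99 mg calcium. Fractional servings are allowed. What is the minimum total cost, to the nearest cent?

$2.31

Minimising a linear cost over {vitamin C ≥ 207, calcium ≥ 99, servings ≥ 0} — the optimum is at a vertex, using one or two foods.
strawberries only: max(207/102, 99/39) = 2.538 servings → $2.79.
carrots only: max(207/3, 99/32) = 69 servings → $10.35.
strawberries + carrots with both tight: 2.01 servings and 0.6435 servings → $2.31.
The minimum over all feasible corners is $2.31.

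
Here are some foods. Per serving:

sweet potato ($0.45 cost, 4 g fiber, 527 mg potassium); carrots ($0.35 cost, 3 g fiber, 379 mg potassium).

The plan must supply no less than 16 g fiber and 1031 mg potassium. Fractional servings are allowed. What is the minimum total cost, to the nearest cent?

A basic optimal solution has at most two foods positive. Try each food alone and each pair with both targets met exactly.
sweet potato only: max(16/4, 1031/527) = 4 servings → $1.80.
carrots only: max(16/3, 1031/379) = 5.333 servings → $1.87.
sweet potato + carrots: intersection lies outside the first quadrant.
Cheapest feasible corner: $1.80.

$1.80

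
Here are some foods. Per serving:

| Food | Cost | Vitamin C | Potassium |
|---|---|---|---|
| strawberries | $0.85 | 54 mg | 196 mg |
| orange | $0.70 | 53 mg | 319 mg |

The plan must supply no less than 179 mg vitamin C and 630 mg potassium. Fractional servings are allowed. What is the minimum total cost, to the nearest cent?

Minimising a linear cost over {vitamin C ≥ 179, potassium ≥ 630, servings ≥ 0} — the optimum is at a vertex, using one or two foods.
strawberries only: max(179/54, 630/196) = 3.315 servings → $2.82.
orange only: max(179/53, 630/319) = 3.377 servings → $2.36.
strawberries + orange: the both-tight solution has a negative serving — not a feasible corner.
So the least-cost plan costs $2.36.

$2.36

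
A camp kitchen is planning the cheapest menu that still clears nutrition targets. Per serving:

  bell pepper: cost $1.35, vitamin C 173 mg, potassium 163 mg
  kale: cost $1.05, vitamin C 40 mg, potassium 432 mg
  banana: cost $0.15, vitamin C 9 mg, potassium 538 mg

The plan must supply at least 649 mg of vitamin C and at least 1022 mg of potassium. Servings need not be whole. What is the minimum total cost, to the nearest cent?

$5.13

Check every corner: each single food scaled to meet both minima, and each pair solved so both constraints bind.
bell pepper only: max(649/173, 1022/163) = 6.27 servings → $8.46.
kale only: max(649/40, 1022/432) = 16.23 servings → $17.04.
banana only: max(649/9, 1022/538) = 72.11 servings → $10.82.
bell pepper + kale with both tight: 3.511 servings and 1.041 servings → $5.83.
bell pepper + banana with both tight: 3.711 servings and 0.7753 servings → $5.13.
kale + banana: intersection lies outside the first quadrant.
Cheapest feasible corner: $5.13.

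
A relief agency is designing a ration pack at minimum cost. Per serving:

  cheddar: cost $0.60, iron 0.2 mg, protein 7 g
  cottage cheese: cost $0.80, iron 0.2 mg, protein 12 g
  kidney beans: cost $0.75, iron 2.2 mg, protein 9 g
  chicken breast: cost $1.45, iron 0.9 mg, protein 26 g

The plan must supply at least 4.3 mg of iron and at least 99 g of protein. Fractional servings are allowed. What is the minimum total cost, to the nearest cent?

This is a tiny linear program; its minimum lies at a vertex of the feasible set. List the vertices and price them.
cheddar only: max(4.3/0.2, 99/7) = 21.5 servings → $12.90.
cottage cheese only: max(4.3/0.2, 99/12) = 21.5 servings → $17.20.
kidney beans only: max(4.3/2.2, 99/9) = 11 servings → $8.25.
chicken breast only: max(4.3/0.9, 99/26) = 4.778 servings → $6.93.
cheddar + cottage cheese with both targets exact would need a negative amount; discard.
cheddar + kidney beans with both tight: 13.17 servings and 0.7574 servings → $8.47.
cheddar + chicken breast: intersection lies outside the first quadrant.
cottage cheese + kidney beans with both tight: 7.28 servings and 1.293 servings → $6.79.
cottage cheese + chicken breast with both targets exact would need a negative amount; discard.
kidney beans + chicken breast with both tight: 0.4623 servings and 3.648 servings → $5.64.
So the least-cost plan costs $5.64.

$5.64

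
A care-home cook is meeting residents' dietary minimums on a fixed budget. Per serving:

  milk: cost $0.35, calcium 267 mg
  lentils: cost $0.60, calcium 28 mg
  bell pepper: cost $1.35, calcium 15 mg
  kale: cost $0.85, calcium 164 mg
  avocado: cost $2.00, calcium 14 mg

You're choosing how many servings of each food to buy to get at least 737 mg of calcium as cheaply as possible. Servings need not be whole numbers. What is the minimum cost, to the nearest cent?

$0.97

Cost per mg of calcium: milk $0.0013, kale $0.0052, lentils $0.0214, bell pepper $0.0900, avocado $0.1429.
With no serving limits, use only milk: 737 mg / 267 mg = 2.76 servings × $0.35 = $0.97.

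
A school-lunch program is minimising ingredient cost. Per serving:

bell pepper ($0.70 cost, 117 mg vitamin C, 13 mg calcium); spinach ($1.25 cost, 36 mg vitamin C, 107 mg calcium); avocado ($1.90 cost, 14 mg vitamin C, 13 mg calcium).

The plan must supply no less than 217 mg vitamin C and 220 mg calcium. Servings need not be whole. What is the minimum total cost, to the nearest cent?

$3.27

An LP optimum is at a vertex; with two nutrient constraints at most two foods are used. Check each candidate.
bell pepper only: max(217/117, 220/13) = 16.92 servings → $11.85.
spinach only: max(217/36, 220/107) = 6.028 servings → $7.53.
avocado only: max(217/14, 220/13) = 16.92 servings → $32.15.
bell pepper + spinach with both tight: 1.27 servings and 1.902 servings → $3.27.
bell pepper + avocado: intersection lies outside the first quadrant.
spinach + avocado with both tight: 0.2515 servings and 14.85 servings → $28.54.
So the least-cost plan costs $3.27.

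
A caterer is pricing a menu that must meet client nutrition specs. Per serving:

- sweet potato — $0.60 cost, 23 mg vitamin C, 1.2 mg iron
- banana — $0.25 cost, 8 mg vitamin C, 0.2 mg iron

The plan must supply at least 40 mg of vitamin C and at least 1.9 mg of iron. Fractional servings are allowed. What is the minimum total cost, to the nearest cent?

$1.04

For a min-cost LP with two ≥-constraints, a basic feasible solution has at most two positive variables.
sweet potato only: max(40/23, 1.9/1.2) = 1.739 servings → $1.04.
banana only: max(40/8, 1.9/0.2) = 9.5 servings → $2.38.
sweet potato + banana with both tight: 1.44 servings and 0.86 servings → $1.08.
Cheapest feasible corner: $1.04.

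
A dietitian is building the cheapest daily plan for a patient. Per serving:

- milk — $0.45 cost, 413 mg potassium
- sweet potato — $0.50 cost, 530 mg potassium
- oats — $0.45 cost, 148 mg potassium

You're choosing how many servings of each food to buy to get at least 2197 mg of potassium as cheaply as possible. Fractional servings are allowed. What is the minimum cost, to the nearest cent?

$2.07

Cost per mg of potassium: sweet potato $0.0009, milk $0.0011, oats $0.0030.
With no serving limits, use only sweet potato: 2197 mg / 530 mg = 4.145 servings × $0.50 = $2.07.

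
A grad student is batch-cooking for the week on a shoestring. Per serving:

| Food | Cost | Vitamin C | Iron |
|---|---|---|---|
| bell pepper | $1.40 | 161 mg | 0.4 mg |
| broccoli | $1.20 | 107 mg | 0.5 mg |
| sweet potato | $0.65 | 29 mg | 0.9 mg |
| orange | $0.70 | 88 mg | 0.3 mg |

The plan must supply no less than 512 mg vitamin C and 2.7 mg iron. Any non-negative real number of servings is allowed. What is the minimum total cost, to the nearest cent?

$4.57

A basic optimal solution has at most two foods positive. Try each food alone and each pair with both targets met exactly.
bell pepper only: max(512/161, 2.7/0.4) = 6.75 servings → $9.45.
broccoli only: max(512/107, 2.7/0.5) = 5.4 servings → $6.48.
sweet potato only: max(512/29, 2.7/0.9) = 17.66 servings → $11.48.
orange only: max(512/88, 2.7/0.3) = 9 servings → $6.30.
bell pepper + broccoli: intersection lies outside the first quadrant.
bell pepper + sweet potato with both tight: 2.869 servings and 1.725 servings → $5.14.
bell pepper + orange: the both-tight solution has a negative serving — not a feasible corner.
broccoli + sweet potato with both tight: 4.676 servings and 0.4022 servings → $5.87.
broccoli + orange: intersection lies outside the first quadrant.
sweet potato + orange with both tight: 1.191 servings and 5.426 servings → $4.57.
So the least-cost plan costs $4.57.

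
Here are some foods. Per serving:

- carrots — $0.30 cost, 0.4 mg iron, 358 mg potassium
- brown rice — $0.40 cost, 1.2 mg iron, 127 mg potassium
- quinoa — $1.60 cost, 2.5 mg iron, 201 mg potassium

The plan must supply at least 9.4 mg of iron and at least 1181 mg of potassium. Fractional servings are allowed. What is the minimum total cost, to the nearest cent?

With two linear requirements the optimum uses one or two foods; enumerate the corners.
carrots only: max(9.4/0.4, 1181/358) = 23.5 servings → $7.05.
brown rice only: max(9.4/1.2, 1181/127) = 9.299 servings → $3.72.
quinoa only: max(9.4/2.5, 1181/201) = 5.876 servings → $9.40.
carrots + brown rice with both tight: 0.5898 servings and 7.637 servings → $3.23.
carrots + quinoa with both tight: 1.305 servings and 3.551 servings → $6.07.
brown rice + quinoa: intersection lies outside the first quadrant.
The minimum over all feasible corners is $3.23.

$3.23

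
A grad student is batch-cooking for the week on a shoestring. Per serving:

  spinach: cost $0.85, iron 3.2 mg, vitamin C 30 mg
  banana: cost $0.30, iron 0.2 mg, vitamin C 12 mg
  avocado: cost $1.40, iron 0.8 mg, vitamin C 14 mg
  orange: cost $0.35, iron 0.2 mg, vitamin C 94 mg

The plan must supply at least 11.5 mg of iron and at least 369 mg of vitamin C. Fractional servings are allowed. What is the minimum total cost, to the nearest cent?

$3.90

At the optimum either one food covers both requirements or two foods hit both targets exactly; no other combination can be cheaper.
spinach only: max(11.5/3.2, 369/30) = 12.3 servings → $10.46.
banana only: max(11.5/0.2, 369/12) = 57.5 servings → $17.25.
avocado only: max(11.5/0.8, 369/14) = 26.36 servings → $36.90.
orange only: max(11.5/0.2, 369/94) = 57.5 servings → $20.12.
spinach + banana with both tight: 1.981 servings and 25.8 servings → $9.42.
spinach + avocado: intersection lies outside the first quadrant.
spinach + orange with both tight: 3.417 servings and 2.835 servings → $3.90.
banana + avocado with both tight: 19.74 servings and 9.441 servings → $19.14.
banana + orange with both targets exact would need a negative amount; discard.
avocado + orange with both tight: 13.91 servings and 1.854 servings → $20.12.
So the least-cost plan costs $3.90.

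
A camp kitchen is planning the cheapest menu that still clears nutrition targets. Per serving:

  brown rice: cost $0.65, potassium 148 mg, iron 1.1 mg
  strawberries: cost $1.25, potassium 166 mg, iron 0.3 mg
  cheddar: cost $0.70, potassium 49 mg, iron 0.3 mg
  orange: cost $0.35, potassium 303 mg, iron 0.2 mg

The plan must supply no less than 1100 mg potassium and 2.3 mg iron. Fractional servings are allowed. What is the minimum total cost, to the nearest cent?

For a min-cost LP with two ≥-constraints, a basic feasible solution has at most two positive variables.
brown rice only: max(1100/148, 2.3/1.1) = 7.432 servings → $4.83.
strawberries only: max(1100/166, 2.3/0.3) = 7.667 servings → $9.58.
cheddar only: max(1100/49, 2.3/0.3) = 22.45 servings → $15.71.
orange only: max(1100/303, 2.3/0.2) = 11.5 servings → $4.03.
brown rice + strawberries with both tight: 0.3748 servings and 6.292 servings → $8.11.
brown rice + cheddar: intersection lies outside the first quadrant.
brown rice + orange with both tight: 1.57 servings and 2.863 servings → $2.02.
strawberries + cheddar with both tight: 6.191 servings and 1.476 servings → $8.77.
strawberries + orange with both targets exact would need a negative amount; discard.
cheddar + orange with both tight: 5.88 servings and 2.679 servings → $5.05.
So the least-cost plan costs $2.02.

$2.02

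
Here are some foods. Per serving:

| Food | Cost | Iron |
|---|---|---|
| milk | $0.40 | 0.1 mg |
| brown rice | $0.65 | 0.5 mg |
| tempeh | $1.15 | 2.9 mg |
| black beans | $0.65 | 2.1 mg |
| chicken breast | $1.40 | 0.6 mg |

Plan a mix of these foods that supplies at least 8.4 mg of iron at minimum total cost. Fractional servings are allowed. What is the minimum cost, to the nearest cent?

$2.60

Cost per mg of iron: black beans $0.3095, tempeh $0.3966, brown rice $1.3000, chicken breast $2.3333, milk $4.0000.
With no serving limits, use only black beans: 8.4 mg / 2.1 mg = 4 servings × $0.65 = $2.60.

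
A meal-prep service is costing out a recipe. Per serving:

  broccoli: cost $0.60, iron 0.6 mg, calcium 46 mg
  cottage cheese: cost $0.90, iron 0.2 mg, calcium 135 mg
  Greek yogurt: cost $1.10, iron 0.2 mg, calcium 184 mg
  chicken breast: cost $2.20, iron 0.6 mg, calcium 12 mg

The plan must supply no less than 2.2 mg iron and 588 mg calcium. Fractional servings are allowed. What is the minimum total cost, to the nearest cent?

$4.44

An LP optimum is at a vertex; with two nutrient constraints at most two foods are used. Check each candidate.
broccoli only: max(2.2/0.6, 588/46) = 12.78 servings → $7.67.
cottage cheese only: max(2.2/0.2, 588/135) = 11 servings → $9.90.
Greek yogurt only: max(2.2/0.2, 588/184) = 11 servings → $12.10.
chicken breast only: max(2.2/0.6, 588/12) = 49 servings → $107.80.
broccoli + cottage cheese with both tight: 2.499 servings and 3.504 servings → $4.65.
broccoli + Greek yogurt with both tight: 2.838 servings and 2.486 servings → $4.44.
broccoli + chicken breast with both targets exact would need a negative amount; discard.
cottage cheese + Greek yogurt: intersection lies outside the first quadrant.
cottage cheese + chicken breast with both tight: 4.153 servings and 2.282 servings → $8.76.
Greek yogurt + chicken breast with both tight: 3.022 servings and 2.659 servings → $9.17.
The minimum over all feasible corners is $4.44.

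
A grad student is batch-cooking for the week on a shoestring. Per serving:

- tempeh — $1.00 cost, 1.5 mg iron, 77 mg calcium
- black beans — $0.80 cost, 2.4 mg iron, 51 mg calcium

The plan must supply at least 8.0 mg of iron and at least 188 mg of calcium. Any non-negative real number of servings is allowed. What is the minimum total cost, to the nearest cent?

$2.87

At the optimum either one food covers both requirements or two foods hit both targets exactly; no other combination can be cheaper.
tempeh only: max(8.0/1.5, 188/77) = 5.333 servings → $5.33.
black beans only: max(8.0/2.4, 188/51) = 3.686 servings → $2.95.
tempeh + black beans with both tight: 0.3989 servings and 3.084 servings → $2.87.
The minimum over all feasible corners is $2.87.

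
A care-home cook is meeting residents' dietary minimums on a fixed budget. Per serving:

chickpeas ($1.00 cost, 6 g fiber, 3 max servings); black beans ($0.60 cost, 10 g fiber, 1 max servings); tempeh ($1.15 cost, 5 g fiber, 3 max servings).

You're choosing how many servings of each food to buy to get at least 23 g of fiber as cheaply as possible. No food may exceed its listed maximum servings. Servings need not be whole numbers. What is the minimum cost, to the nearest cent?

Cost per g of fiber: black beans $0.0600, chickpeas $0.1667, tempeh $0.2300.
Take 1 serving of black beans: +10.0 g fiber for $0.60 (total $0.60, still need 13.0 g).
Take 2.167 servings of chickpeas: +13.0 g fiber for $2.17 (total $2.77, still need 0.0 g).
Greedy by cheapest-per-g is optimal for a single linear constraint, so the minimum cost is $2.77.

$2.77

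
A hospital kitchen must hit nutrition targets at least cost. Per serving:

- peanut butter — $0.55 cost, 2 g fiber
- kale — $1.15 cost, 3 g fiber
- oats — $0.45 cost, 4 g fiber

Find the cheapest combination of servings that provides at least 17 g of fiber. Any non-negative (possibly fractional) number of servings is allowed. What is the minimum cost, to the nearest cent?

Cost per g of fiber: oats $0.1125, peanut butter $0.2750, kale $0.3833.
With no serving limits, use only oats: 17 g / 4 g = 4.25 servings × $0.45 = $1.91.

$1.91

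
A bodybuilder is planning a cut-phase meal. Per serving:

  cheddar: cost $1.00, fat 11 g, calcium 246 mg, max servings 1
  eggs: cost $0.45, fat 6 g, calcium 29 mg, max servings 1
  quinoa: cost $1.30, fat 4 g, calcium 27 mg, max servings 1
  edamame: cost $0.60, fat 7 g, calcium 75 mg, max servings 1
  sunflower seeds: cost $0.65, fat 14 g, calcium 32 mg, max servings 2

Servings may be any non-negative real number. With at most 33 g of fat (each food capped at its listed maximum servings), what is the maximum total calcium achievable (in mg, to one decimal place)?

388.4 mg

Calcium per g fat: cheddar 22.36, edamame 10.71, quinoa 6.75, eggs 4.833, sunflower seeds 2.286.
Take 1 serving of cheddar: uses 11 g fat, +246.0 mg calcium (running total 246.0 mg).
Take 1 serving of edamame: uses 7 g fat, +75.0 mg calcium (running total 321.0 mg).
Take 1 serving of quinoa: uses 4 g fat, +27.0 mg calcium (running total 348.0 mg).
Take 1 serving of eggs: uses 6 g fat, +29.0 mg calcium (running total 377.0 mg).
Take 0.3571 servings of sunflower seeds: uses 5 g fat, +11.4 mg calcium (running total 388.4 mg).
Greedy by best ratio exhausts the fat allowance optimally: 388.4 mg.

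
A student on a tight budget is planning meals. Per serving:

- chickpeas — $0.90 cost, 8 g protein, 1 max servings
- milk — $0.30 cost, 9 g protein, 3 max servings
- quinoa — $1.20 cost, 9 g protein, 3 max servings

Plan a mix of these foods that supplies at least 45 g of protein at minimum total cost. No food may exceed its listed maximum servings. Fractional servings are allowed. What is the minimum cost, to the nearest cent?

$3.13

Cost per g of protein: milk $0.0333, chickpeas $0.1125, quinoa $0.1333.
Take 3 servings of milk: +27.0 g protein for $0.90 (total $0.90, still need 18.0 g).
Take 1 serving of chickpeas: +8.0 g protein for $0.90 (total $1.80, still need 10.0 g).
Take 1.111 servings of quinoa: +10.0 g protein for $1.33 (total $3.13, still need 0.0 g).
Greedy by cheapest-per-g is optimal for a single linear constraint, so the minimum cost is $3.13.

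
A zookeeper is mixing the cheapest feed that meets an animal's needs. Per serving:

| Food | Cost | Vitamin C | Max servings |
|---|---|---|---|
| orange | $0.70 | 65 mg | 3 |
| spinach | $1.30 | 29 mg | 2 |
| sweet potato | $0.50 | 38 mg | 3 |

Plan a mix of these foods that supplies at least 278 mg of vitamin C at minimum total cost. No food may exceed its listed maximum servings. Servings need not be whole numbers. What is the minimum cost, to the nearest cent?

Cost per mg of vitamin C: orange $0.0108, sweet potato $0.0132, spinach $0.0448.
Take 3 servings of orange: +195.0 mg vitamin C for $2.10 (total $2.10, still need 83.0 mg).
Take 2.184 servings of sweet potato: +83.0 mg vitamin C for $1.09 (total $3.19, still need 0.0 mg).
Filling from the cheapest source first is optimal under one linear minimum: $3.19.

$3.19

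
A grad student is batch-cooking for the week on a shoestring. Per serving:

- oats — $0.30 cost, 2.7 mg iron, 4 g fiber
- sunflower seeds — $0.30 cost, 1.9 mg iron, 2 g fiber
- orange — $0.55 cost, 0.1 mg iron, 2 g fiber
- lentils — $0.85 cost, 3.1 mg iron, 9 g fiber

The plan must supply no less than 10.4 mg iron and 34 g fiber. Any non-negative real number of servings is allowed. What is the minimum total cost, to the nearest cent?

An LP optimum is at a vertex; with two nutrient constraints at most two foods are used. Check each candidate.
oats only: max(10.4/2.7, 34/4) = 8.5 servings → $2.55.
sunflower seeds only: max(10.4/1.9, 34/2) = 17 servings → $5.10.
orange only: max(10.4/0.1, 34/2) = 104 servings → $57.20.
lentils only: max(10.4/3.1, 34/9) = 3.778 servings → $3.21.
oats + sunflower seeds: intersection lies outside the first quadrant.
oats + orange with both tight: 3.48 servings and 10.04 servings → $6.57.
oats + lentils with both targets exact would need a negative amount; discard.
sunflower seeds + orange with both tight: 4.833 servings and 12.17 servings → $8.14.
sunflower seeds + lentils: intersection lies outside the first quadrant.
orange + lentils with both tight: 2.226 servings and 3.283 servings → $4.02.
So the least-cost plan costs $2.55.

$2.55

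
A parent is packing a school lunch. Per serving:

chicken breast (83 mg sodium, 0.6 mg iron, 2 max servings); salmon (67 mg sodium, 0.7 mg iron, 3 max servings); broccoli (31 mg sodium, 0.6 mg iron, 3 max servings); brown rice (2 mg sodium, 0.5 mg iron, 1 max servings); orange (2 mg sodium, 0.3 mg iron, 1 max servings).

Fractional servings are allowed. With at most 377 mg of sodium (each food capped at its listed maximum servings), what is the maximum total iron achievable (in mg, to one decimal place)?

Iron per mg sodium: brown rice 0.25, orange 0.15, broccoli 0.01935, salmon 0.01045, chicken breast 0.007229.
Take 1 serving of brown rice: uses 2 mg sodium, +0.5 mg iron (running total 0.5 mg).
Take 1 serving of orange: uses 2 mg sodium, +0.3 mg iron (running total 0.8 mg).
Take 3 servings of broccoli: uses 93 mg sodium, +1.8 mg iron (running total 2.6 mg).
Take 3 servings of salmon: uses 201 mg sodium, +2.1 mg iron (running total 4.7 mg).
Take 0.9518 servings of chicken breast: uses 79 mg sodium, +0.6 mg iron (running total 5.3 mg).
Greedy by best ratio exhausts the sodium allowance optimally: 5.3 mg.

5.3 mg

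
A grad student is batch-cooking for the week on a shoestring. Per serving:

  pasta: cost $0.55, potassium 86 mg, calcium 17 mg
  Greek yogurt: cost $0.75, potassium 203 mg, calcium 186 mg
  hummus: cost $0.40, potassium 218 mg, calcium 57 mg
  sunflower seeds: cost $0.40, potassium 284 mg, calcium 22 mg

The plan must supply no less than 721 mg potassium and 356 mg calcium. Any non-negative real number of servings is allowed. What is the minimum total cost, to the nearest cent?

Compare the cost at each extreme point of the feasible region.
pasta only: max(721/86, 356/17) = 20.94 servings → $11.52.
Greek yogurt only: max(721/203, 356/186) = 3.552 servings → $2.66.
hummus only: max(721/218, 356/57) = 6.246 servings → $2.50.
sunflower seeds only: max(721/284, 356/22) = 16.18 servings → $6.47.
pasta + Greek yogurt with both tight: 4.929 servings and 1.463 servings → $3.81.
pasta + hummus: the both-tight solution has a negative serving — not a feasible corner.
pasta + sunflower seeds: the both-tight solution has a negative serving — not a feasible corner.
Greek yogurt + hummus with both tight: 1.26 servings and 2.134 servings → $1.80.
Greek yogurt + sunflower seeds with both tight: 1.763 servings and 1.279 servings → $1.83.
hummus + sunflower seeds: intersection lies outside the first quadrant.
Cheapest feasible corner: $1.80.

$1.80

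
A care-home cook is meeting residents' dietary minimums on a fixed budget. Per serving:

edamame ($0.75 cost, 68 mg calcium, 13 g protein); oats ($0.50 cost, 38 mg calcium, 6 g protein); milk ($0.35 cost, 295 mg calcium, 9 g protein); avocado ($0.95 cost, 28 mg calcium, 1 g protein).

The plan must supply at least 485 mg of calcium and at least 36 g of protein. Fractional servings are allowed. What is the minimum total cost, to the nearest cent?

$1.40

Compare the cost at each extreme point of the feasible region.
edamame only: max(485/68, 36/13) = 7.132 servings → $5.35.
oats only: max(485/38, 36/6) = 12.76 servings → $6.38.
milk only: max(485/295, 36/9) = 4 servings → $1.40.
avocado only: max(485/28, 36/1) = 36 servings → $34.20.
edamame + oats with both targets exact would need a negative amount; discard.
edamame + milk with both tight: 1.941 servings and 1.197 servings → $1.87.
edamame + avocado with both tight: 1.767 servings and 13.03 servings → $13.70.
oats + milk with both tight: 4.38 servings and 1.08 servings → $2.57.
oats + avocado with both tight: 4.023 servings and 11.86 servings → $13.28.
milk + avocado with both targets exact would need a negative amount; discard.
Cheapest feasible corner: $1.40.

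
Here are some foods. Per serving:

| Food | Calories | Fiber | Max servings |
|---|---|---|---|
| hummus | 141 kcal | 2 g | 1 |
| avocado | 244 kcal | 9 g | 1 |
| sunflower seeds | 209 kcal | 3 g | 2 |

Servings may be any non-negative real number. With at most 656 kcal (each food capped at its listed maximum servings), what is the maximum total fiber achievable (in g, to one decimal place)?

14.9 g

Fiber per kcal: avocado 0.03689, sunflower seeds 0.01435, hummus 0.01418.
Take 1 serving of avocado: uses 244 kcal, +9.0 g fiber (running total 9.0 g).
Take 1.971 servings of sunflower seeds: uses 412 kcal, +5.9 g fiber (running total 14.9 g).
Filling greedily by fiber-per-kcal is optimal for one linear limit, giving 14.9 g.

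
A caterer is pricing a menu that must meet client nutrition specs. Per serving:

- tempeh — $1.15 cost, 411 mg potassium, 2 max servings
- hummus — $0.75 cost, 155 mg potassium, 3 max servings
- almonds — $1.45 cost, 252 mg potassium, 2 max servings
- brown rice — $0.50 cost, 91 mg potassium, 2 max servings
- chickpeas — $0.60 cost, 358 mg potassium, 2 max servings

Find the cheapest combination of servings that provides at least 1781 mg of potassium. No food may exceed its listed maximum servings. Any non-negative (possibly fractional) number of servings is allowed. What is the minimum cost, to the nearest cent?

Cost per mg of potassium: chickpeas $0.0017, tempeh $0.0028, hummus $0.0048, brown rice $0.0055, almonds $0.0058.
Take 2 servings of chickpeas: +716.0 mg potassium for $1.20 (total $1.20, still need 1065.0 mg).
Take 2 servings of tempeh: +822.0 mg potassium for $2.30 (total $3.50, still need 243.0 mg).
Take 1.568 servings of hummus: +243.0 mg potassium for $1.18 (total $4.68, still need 0.0 mg).
Filling from the cheapest source first is optimal under one linear minimum: $4.68.

$4.68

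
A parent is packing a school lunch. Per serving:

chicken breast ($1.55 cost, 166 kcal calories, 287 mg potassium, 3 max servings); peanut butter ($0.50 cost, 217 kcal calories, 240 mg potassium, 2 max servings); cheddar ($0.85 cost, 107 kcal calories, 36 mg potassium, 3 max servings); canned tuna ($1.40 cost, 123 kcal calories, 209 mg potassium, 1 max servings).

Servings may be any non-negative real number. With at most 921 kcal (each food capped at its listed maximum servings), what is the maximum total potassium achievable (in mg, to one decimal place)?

1401.8 mg

Potassium per kcal: chicken breast 1.729, canned tuna 1.699, peanut butter 1.106, cheddar 0.3364.
Take 3 servings of chicken breast: uses 498 kcal, +861.0 mg potassium (running total 861.0 mg).
Take 1 serving of canned tuna: uses 123 kcal, +209.0 mg potassium (running total 1070.0 mg).
Take 1.382 servings of peanut butter: uses 300 kcal, +331.8 mg potassium (running total 1401.8 mg).
Filling greedily by potassium-per-kcal is optimal for one linear limit, giving 1401.8 mg.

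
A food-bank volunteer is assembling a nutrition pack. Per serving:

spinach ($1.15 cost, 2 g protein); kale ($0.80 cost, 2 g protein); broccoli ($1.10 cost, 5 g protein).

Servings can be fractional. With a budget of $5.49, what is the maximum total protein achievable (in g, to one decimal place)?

Protein per dollar: broccoli 4.545, kale 2.5, spinach 1.739.
With no serving limits, spend the whole cost allowance on broccoli: $5.49 / $1.10 × 5 g = 25.0 g.

25.0 g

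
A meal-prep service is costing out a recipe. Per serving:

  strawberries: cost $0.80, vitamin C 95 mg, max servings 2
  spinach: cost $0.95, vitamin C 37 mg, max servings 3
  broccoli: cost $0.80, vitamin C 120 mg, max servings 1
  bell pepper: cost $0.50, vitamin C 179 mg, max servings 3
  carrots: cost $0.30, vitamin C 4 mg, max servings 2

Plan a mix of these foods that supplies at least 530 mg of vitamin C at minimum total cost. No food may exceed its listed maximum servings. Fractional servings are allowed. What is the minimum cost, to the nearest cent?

Cost per mg of vitamin C: bell pepper $0.0028, broccoli $0.0067, strawberries $0.0084, spinach $0.0257, carrots $0.0750.
Take 2.961 servings of bell pepper: +530.0 mg vitamin C for $1.48 (total $1.48, still need 0.0 mg).
Filling from the cheapest source first is optimal under one linear minimum: $1.48.

$1.48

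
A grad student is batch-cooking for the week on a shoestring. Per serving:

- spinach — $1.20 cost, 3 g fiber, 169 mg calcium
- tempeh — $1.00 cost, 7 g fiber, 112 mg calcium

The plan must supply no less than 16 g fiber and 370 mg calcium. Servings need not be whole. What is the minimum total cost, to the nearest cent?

$3.01

Compare the cost at each extreme point of the feasible region.
spinach only: max(16/3, 370/169) = 5.333 servings → $6.40.
tempeh only: max(16/7, 370/112) = 3.304 servings → $3.30.
spinach + tempeh with both tight: 0.9421 servings and 1.882 servings → $3.01.
Cheapest feasible corner: $3.01.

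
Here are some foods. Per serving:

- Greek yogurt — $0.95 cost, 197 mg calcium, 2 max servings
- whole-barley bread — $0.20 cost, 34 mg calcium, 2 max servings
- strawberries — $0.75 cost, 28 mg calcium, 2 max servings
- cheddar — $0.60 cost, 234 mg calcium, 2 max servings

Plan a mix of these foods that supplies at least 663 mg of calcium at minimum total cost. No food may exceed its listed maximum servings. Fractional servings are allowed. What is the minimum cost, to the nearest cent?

$2.14

Cost per mg of calcium: cheddar $0.0026, Greek yogurt $0.0048, whole-barley bread $0.0059, strawberries $0.0268.
Take 2 servings of cheddar: +468.0 mg calcium for $1.20 (total $1.20, still need 195.0 mg).
Take 0.9898 servings of Greek yogurt: +195.0 mg calcium for $0.94 (total $2.14, still need 0.0 mg).
Filling from the cheapest source first is optimal under one linear minimum: $2.14.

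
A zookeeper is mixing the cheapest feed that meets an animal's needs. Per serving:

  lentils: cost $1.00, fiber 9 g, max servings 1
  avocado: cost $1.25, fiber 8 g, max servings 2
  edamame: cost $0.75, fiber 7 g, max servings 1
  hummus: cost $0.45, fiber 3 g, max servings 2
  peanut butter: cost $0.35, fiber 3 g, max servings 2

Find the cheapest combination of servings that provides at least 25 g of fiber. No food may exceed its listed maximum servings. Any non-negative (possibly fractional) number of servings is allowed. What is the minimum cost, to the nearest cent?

Cost per g of fiber: edamame $0.1071, lentils $0.1111, peanut butter $0.1167, hummus $0.1500, avocado $0.1562.
Take 1 serving of edamame: +7.0 g fiber for $0.75 (total $0.75, still need 18.0 g).
Take 1 serving of lentils: +9.0 g fiber for $1.00 (total $1.75, still need 9.0 g).
Take 2 servings of peanut butter: +6.0 g fiber for $0.70 (total $2.45, still need 3.0 g).
Take 1 serving of hummus: +3.0 g fiber for $0.45 (total $2.90, still need 0.0 g).
Greedy by cheapest-per-g is optimal for a single linear constraint, so the minimum cost is $2.90.

$2.90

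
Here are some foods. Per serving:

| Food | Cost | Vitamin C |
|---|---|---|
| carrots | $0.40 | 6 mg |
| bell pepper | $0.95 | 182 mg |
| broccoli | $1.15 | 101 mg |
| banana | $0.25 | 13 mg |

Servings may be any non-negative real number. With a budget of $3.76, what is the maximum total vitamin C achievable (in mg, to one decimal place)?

Vitamin C per dollar: bell pepper 191.6, broccoli 87.83, banana 52, carrots 15.
With no serving limits, spend the whole cost allowance on bell pepper: $3.76 / $0.95 × 182 mg = 720.3 mg.

720.3 mg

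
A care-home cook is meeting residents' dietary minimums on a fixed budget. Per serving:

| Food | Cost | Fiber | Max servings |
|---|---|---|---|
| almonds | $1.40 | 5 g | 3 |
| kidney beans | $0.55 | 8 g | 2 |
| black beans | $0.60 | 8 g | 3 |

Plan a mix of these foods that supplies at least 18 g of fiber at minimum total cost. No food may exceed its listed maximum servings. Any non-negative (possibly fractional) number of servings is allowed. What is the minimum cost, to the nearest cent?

$1.25

Cost per g of fiber: kidney beans $0.0688, black beans $0.0750, almonds $0.2800.
Take 2 servings of kidney beans: +16.0 g fiber for $1.10 (total $1.10, still need 2.0 g).
Take 0.25 servings of black beans: +2.0 g fiber for $0.15 (total $1.25, still need 0.0 g).
Greedy by cheapest-per-g is optimal for a single linear constraint, so the minimum cost is $1.25.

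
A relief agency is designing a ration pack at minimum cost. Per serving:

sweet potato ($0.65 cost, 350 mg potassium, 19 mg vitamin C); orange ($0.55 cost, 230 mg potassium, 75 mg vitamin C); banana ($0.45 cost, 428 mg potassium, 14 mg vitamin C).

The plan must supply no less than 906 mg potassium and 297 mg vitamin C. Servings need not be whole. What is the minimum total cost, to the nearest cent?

Two binding constraints pin down two serving amounts, so the optimal mix uses at most two foods. The candidates are each food alone (scaled to the tighter of potassium/vitamin C) and each pair with both constraints tight.
sweet potato only: max(906/350, 297/19) = 15.63 servings → $10.16.
orange only: max(906/230, 297/75) = 3.96 servings → $2.18.
banana only: max(906/428, 297/14) = 21.21 servings → $9.55.
sweet potato + orange: the both-tight solution has a negative serving — not a feasible corner.
sweet potato + banana with both targets exact would need a negative amount; discard.
orange + banana: intersection lies outside the first quadrant.
So the least-cost plan costs $2.18.

$2.18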